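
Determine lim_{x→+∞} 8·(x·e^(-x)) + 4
Evaluate the dominant behaviour as x → +∞; each term tends to a finite value or vanishes.
Limit = 4.

Final answer: 4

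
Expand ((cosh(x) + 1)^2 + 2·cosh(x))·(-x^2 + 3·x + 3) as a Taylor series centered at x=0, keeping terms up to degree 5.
3·x^5/2 - 3·x^4/2 + 9·x^3 + 3·x^2 + 18·x + 18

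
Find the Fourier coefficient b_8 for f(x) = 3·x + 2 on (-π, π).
b_8 = (1/π) ∫_{-π}^{π} f(x)·sin(8x) dx.
Evaluate the integral (use parity and integration by parts as needed): b_8 = -3/4.

Final answer: -3/4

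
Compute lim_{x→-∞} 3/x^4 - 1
Evaluate the dominant behaviour as x → -∞; each term tends to a finite value or vanishes.
Limit = -1.

Final answer: -1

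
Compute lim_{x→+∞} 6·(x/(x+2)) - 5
Evaluate the dominant behaviour as x → +∞; each term tends to a finite value or vanishes.
Limit = 1.

Final answer: 1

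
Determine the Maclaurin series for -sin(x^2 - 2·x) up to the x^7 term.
202·x^7/315 - x^6/2 - 11·x^5/15 + 2·x^4 - 4·x^3/3 - x^2 + 2·x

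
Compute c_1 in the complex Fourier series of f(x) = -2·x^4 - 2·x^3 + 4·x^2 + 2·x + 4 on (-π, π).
Compute the real Fourier coefficients first: a_1 = -112 + 16·π^2, b_1 = 28 - 4·π^2.
Then c_1 = (a_1 − i·b_1)/2 = -56 + 8·π^2 - 14·i + 2·i·π^2.

Final answer: -56 + 8·π^2 - 14·i + 2·i·π^2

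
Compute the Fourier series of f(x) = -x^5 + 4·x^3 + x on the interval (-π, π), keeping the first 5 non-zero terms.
(-286 - 2·π^4 + 48·π^2)·sin(x) + (-9·π^2 + 25/2 + π^4)·sin(2·x) + (-2·π^4/3 - 170/81 + 112·π^2/27)·sin(3·x) + (-21·π^2/8 + 31/64 + π^4/2)·sin(4·x) + (-2·π^4/5 - 38/625 + 48·π^2/25)·sin(5·x)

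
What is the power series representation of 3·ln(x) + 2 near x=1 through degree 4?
2 + 3·(x - 1) - 3·(x - 1)^2/2 + (x - 1)^3 - 3·(x - 1)^4/4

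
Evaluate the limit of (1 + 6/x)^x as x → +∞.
As x → +∞: this is the defining limit (1 + 6/x)^x → e^6.
Limit = e^(6).

Final answer: e^(6)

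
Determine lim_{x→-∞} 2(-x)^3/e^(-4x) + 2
The quotient is an ∞/∞ indeterminate form as x → -∞.
Compare growth rates of the dominant terms (exponentials ≫ polynomials ≫ logarithms), or apply L'Hôpital's rule; the quotient → 0.
Adding the constant: 0 + 2 = 2. Limit = 2.

Final answer: 2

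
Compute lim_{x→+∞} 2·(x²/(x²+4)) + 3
Evaluate the dominant behaviour as x → +∞; each term tends to a finite value or vanishes.
Limit = 5.

Final answer: 5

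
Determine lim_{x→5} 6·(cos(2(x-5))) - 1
Direct substitution at x = 5 gives 5.

Final answer: 5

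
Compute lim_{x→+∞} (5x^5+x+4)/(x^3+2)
This is an ∞/∞ indeterminate form as x → +∞.
Divide numerator and denominator by x^5 and let the lower-order terms vanish; the numerator's degree 5 exceeds the denominator's degree 3, so the quotient diverges.
Limit = ∞.

Final answer: ∞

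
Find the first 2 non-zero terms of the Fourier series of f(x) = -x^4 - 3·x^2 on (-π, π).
(-36 + 8·π^2)·cos(x) - π^4/5 - π^2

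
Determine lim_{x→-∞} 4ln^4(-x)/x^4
This is an ∞/∞ indeterminate form as x → -∞.
Compare growth rates of the dominant terms (exponentials ≫ polynomials ≫ logarithms), or apply L'Hôpital's rule; the quotient → 0.
Limit = 0.

Final answer: 0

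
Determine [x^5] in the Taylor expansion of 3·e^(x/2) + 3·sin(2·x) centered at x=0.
Expand to order 5: 3·e^(x/2) + 3·sin(2·x) = 205·x^5/256 + x^4/128 - 63·x^3/16 + 3·x^2/8 + 15·x/2 + 3 + O(x^6).
The coefficient of x^5 is 205/256.

Final answer: 205/256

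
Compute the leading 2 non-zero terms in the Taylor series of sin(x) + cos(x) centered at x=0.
x + 1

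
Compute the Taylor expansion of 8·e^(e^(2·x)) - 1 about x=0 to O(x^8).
56128·e·x^7/315 + 6496·e·x^6/45 + 1664·e·x^5/15 + 80·e·x^4 + 160·e·x^3/3 + 32·e·x^2 + 16·e·x - 1 + 8·e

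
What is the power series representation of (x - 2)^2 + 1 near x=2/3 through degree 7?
25/9 - 8·(x - 2/3)/3 + (x - 2/3)^2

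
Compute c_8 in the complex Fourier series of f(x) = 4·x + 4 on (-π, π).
Compute the real Fourier coefficients first: a_8 = 0, b_8 = -1.
Then c_8 = (a_8 − i·b_8)/2 = i/2.

Final answer: i/2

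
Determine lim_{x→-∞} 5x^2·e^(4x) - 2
The product is a 0·∞ indeterminate form at x → -∞.
Rewrite the product as 5x^2 / e^(-4x) (an ∞/∞ form) and apply L'Hôpital, or use the standard hierarchy e^(4|x|) ≫ |x^2| as x → -∞.
The indeterminate product → 0, so the limit = -2.

Final answer: -2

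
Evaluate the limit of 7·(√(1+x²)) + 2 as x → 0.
Direct substitution at x = 0 gives 9.

Final answer: 9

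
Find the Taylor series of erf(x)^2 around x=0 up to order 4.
-8·x^4/(3·π) + 4·x^2/π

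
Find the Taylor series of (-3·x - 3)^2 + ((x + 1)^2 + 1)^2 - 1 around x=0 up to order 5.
x^4 + 4·x^3 + 17·x^2 + 26·x + 12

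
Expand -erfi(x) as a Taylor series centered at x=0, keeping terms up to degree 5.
-x^5/(5·√(π)) - 2·x^3/(3·√(π)) - 2·x/√(π)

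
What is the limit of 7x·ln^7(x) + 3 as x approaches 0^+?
The product is a 0·∞ indeterminate form at x → 0⁺.
Rewrite the product as 7·ln^7(x) / x^(-1) and apply L'Hôpital, or use the standard hierarchy x^(-1) ≫ |ln x|^7 as x → 0⁺.
The indeterminate product → 0, so the limit = 3.

Final answer: 3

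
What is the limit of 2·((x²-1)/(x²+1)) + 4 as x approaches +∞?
Evaluate the dominant behaviour as x → +∞; each term tends to a finite value or vanishes.
Limit = 6.

Final answer: 6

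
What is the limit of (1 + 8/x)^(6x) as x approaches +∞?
As x → +∞: write (1 + 8/x)^(6x) = ((1 + 8/x)^x)^6 → (e^8)^6 = e^48.
Limit = e^(48).

Final answer: e^(48)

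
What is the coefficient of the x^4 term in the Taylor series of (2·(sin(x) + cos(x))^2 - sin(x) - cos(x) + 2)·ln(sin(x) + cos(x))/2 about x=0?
Expand to order 4: (2·(sin(x) + cos(x))^2 - sin(x) - cos(x) + 2)·ln(sin(x) + cos(x))/2 = -3·x^4/2 - x^3/4 + 3·x/2 + O(x^5).
The coefficient of x^4 is -3/2.

Final answer: -3/2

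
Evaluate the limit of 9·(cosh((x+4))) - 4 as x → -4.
Direct substitution at x = -4 gives 5.

Final answer: 5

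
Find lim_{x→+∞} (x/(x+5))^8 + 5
As x → +∞: x/(x+5) = 1/(1 + 5/x) → 1, and the 8th power of a limit-1 base also → 1; with the additive constant, 1 + 5 = 6.
Limit = 6.

Final answer: 6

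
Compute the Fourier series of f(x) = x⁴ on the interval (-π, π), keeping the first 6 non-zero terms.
(48 - 8·π^2)·cos(x) + (-3 + 2·π^2)·cos(2·x) + (16/27 - 8·π^2/9)·cos(3·x) + (-3/16 + π^2/2)·cos(4·x) + (48/625 - 8·π^2/25)·cos(5·x) + π^4/5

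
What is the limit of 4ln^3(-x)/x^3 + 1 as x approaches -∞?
The quotient is an ∞/∞ indeterminate form as x → -∞.
Compare growth rates of the dominant terms (exponentials ≫ polynomials ≫ logarithms), or apply L'Hôpital's rule; the quotient → 0.
Adding the constant: 0 + 1 = 1. Limit = 1.

Final answer: 1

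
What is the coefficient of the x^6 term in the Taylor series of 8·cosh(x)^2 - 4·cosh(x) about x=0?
Expand to order 6: 8·cosh(x)^2 - 4·cosh(x) = 7·x^6/20 + 5·x^4/2 + 6·x^2 + 4 + O(x^7).
The coefficient of x^6 is 7/20.

Final answer: 7/20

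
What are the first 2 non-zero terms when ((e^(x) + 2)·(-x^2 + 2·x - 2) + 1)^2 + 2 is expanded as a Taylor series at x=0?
27 - 40·x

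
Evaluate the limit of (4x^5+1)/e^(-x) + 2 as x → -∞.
The quotient is an ∞/∞ indeterminate form as x → -∞.
Compare growth rates of the dominant terms (exponentials ≫ polynomials ≫ logarithms), or apply L'Hôpital's rule; the quotient → 0.
Adding the constant: 0 + 2 = 2. Limit = 2.

Final answer: 2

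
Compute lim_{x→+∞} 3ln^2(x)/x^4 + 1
The quotient is an ∞/∞ indeterminate form as x → +∞.
The polynomial denominator x^4 dominates the logarithmic numerator (any positive power of x ≫ ln^2(x) as x → ∞), so the quotient → 0.
Adding the constant: 0 + 1 = 1. Limit = 1.

Final answer: 1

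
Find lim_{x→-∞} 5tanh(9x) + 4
Evaluate the dominant behaviour as x → -∞; each term tends to a finite value or vanishes.
Limit = -1.

Final answer: -1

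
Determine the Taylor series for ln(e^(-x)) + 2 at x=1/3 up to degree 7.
5/3 - (x - 1/3)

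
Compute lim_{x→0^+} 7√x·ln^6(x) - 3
The product is a 0·∞ indeterminate form at x → 0⁺.
Rewrite the product as 7·ln^6(x) / x^(-1/2) and apply L'Hôpital, or use the standard hierarchy x^(-1/2) ≫ |ln x|^6 as x → 0⁺.
The indeterminate product → 0, so the limit = -3.

Final answer: -3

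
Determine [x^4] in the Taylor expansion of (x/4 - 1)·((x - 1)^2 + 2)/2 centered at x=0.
Expand to order 4: (x/4 - 1)·((x - 1)^2 + 2)/2 = x^3/8 - 3·x^2/4 + 11·x/8 - 3/2 + O(x^5).
The coefficient of x^4 is 0.

Final answer: 0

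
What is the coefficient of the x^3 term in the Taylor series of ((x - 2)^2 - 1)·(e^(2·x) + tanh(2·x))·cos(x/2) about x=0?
Expand to order 3: ((x - 2)^2 - 1)·(e^(2·x) + tanh(2·x))·cos(x/2) = -9·x^3 - 75·x^2/8 + 8·x + 3 + O(x^4).
The coefficient of x^3 is -9.

Final answer: -9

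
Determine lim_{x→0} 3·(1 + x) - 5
Direct substitution at x = 0 gives -2.

Final answer: -2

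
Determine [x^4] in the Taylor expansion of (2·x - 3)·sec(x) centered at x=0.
Expand to order 4: (2·x - 3)·sec(x) = -5·x^4/8 + x^3 - 3·x^2/2 + 2·x - 3 + O(x^5).
The coefficient of x^4 is -5/8.

Final answer: -5/8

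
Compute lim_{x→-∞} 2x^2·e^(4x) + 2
The product is a 0·∞ indeterminate form at x → -∞.
Rewrite the product as 2x^2 / e^(-4x) (an ∞/∞ form) and apply L'Hôpital, or use the standard hierarchy e^(4|x|) ≫ |x^2| as x → -∞.
The indeterminate product → 0, so the limit = 2.

Final answer: 2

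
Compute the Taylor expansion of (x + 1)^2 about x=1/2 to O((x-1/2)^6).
9/4 + 3·(x - 1/2) + (x - 1/2)^2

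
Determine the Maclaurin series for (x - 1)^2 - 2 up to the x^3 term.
x^2 - 2·x - 1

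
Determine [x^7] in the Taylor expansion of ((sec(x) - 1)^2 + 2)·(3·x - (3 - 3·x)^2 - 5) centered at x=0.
Expand to order 7: ((sec(x) - 1)^2 + 2)·(3·x - (3 - 3·x)^2 - 5) = 35·x^7/8 - 31·x^6/6 + 21·x^5/4 - 7·x^4/2 - 18·x^2 + 42·x - 28 + O(x^8).
The coefficient of x^7 is 35/8.

Final answer: 35/8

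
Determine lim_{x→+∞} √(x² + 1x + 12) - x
As x → +∞: multiply by the conjugate to get (1x+12)/(√(x²+1x+12)+x); the denominator ~ 2x, so the limit is 1/2.
Limit = 1/2.

Final answer: 1/2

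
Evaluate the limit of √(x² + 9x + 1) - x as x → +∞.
This is an ∞ − ∞ indeterminate form.
Multiply and divide by the conjugate √(x²+9x + 1) + x; the x² terms cancel, leaving (9x + 1)/(√(x²+9x + 1)+x) → 9/2.
Limit = 9/2.

Final answer: 9/2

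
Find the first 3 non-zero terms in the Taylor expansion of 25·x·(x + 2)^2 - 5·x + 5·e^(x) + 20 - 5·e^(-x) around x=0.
100·x^2 + 105·x + 20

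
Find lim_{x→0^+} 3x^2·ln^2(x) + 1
The product is a 0·∞ indeterminate form at x → 0⁺.
Rewrite the product as 3·ln^2(x) / x^(-2) and apply L'Hôpital, or use the standard hierarchy x^(-2) ≫ |ln x|^2 as x → 0⁺.
The indeterminate product → 0, so the limit = 1.

Final answer: 1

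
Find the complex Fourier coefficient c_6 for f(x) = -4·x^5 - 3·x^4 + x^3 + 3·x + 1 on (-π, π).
Compute the real Fourier coefficients first: a_6 = 1/9 - 2·π^2/3, b_6 = -29·π^2/27 - 133/162 + 4·π^4/3.
Then c_6 = (a_6 − i·b_6)/2 = -π^2/3 + 1/18 - 2·i·π^4/3 + 133·i/324 + 29·i·π^2/54.

Final answer: -π^2/3 + 1/18 - 2·i·π^4/3 + 133·i/324 + 29·i·π^2/54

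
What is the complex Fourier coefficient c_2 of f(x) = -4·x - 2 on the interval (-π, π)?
Compute the real Fourier coefficients first: a_2 = 0, b_2 = 4.
Then c_2 = (a_2 − i·b_2)/2 = -2·i.

Final answer: -2·i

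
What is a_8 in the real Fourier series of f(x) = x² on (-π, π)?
a_8 = (1/π) ∫_{-π}^{π} f(x)·cos(8x) dx.
Evaluate the integral (use parity and integration by parts as needed): a_8 = 1/16.

Final answer: 1/16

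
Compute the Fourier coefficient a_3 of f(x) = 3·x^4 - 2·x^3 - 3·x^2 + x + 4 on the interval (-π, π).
a_3 = (1/π) ∫_{-π}^{π} f(x)·cos(3x) dx.
Evaluate the integral (use parity and integration by parts as needed): a_3 = 28/9 - 8·π^2/3.

Final answer: 28/9 - 8·π^2/3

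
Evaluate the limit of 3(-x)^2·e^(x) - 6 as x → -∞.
The product is a 0·∞ indeterminate form at x → -∞.
Rewrite the product as 3(-x)^2 / e^(-x) (an ∞/∞ form) and apply L'Hôpital, or use the standard hierarchy e^(|x|) ≫ |(-x)^2| as x → -∞.
The indeterminate product → 0, so the limit = -6.

Final answer: -6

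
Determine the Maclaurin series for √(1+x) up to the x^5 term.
7·x^5/256 - 5·x^4/128 + x^3/16 - x^2/8 + x/2 + 1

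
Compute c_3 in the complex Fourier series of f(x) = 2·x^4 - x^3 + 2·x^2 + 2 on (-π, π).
Compute the real Fourier coefficients first: a_3 = 8/27 - 16·π^2/9, b_3 = 4/9 - 2·π^2/3.
Then c_3 = (a_3 − i·b_3)/2 = -8·π^2/9 + 4/27 - 2·i/9 + i·π^2/3.

Final answer: -8·π^2/9 + 4/27 - 2·i/9 + i·π^2/3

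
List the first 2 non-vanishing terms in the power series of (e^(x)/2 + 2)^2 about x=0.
5·x/2 + 25/4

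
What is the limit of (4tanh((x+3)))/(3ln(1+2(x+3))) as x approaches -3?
Both numerator and denominator → 0 as x → -3; this is a 0/0 indeterminate form.
Expand each to leading order near x = -3: numerator ~ 4·(x + 3), denominator ~ 6·(x + 3).
The limit of the ratio is 2/3.

Final answer: 2/3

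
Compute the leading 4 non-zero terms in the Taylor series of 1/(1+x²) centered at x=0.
-x^6 + x^4 - x^2 + 1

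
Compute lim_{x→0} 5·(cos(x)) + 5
Direct substitution at x = 0 gives 10.

Final answer: 10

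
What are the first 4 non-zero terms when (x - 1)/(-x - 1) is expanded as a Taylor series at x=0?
-2·x^3 + 2·x^2 - 2·x + 1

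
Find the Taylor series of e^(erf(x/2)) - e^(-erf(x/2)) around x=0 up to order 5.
x^5·(-1/(12·π^(3/2)) + 1/(60·π^(5/2)) + 1/(80·√(π))) + x^3·(-1/(6·√(π)) + 1/(3·π^(3/2))) + 2·x/√(π)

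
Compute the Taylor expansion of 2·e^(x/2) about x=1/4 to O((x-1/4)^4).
2·e^(1/8) + e^(1/8)·(x - 1/4) + e^(1/8)·(x - 1/4)^2/4 + e^(1/8)·(x - 1/4)^3/24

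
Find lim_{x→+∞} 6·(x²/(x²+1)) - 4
Evaluate the dominant behaviour as x → +∞; each term tends to a finite value or vanishes.
Limit = 2.

Final answer: 2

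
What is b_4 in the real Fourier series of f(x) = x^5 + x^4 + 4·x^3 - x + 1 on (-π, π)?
b_4 = (1/π) ∫_{-π}^{π} f(x)·sin(4x) dx.
Evaluate the integral (use parity and integration by parts as needed): b_4 = -π^4/2 - 11·π^2/8 + 65/64.

Final answer: -π^4/2 - 11·π^2/8 + 65/64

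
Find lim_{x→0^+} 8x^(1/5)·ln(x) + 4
The product is a 0·∞ indeterminate form at x → 0⁺.
Rewrite the product as 8·ln(x) / x^(-1/5) and apply L'Hôpital, or use the standard hierarchy x^(-1/5) ≫ |ln x| as x → 0⁺.
The indeterminate product → 0, so the limit = 4.

Final answer: 4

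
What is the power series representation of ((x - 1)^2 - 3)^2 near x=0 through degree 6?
x^4 - 4·x^3 + 8·x + 4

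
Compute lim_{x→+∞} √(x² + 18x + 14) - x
This is an ∞ − ∞ indeterminate form.
Multiply and divide by the conjugate √(x²+18x + 14) + x; the x² terms cancel, leaving (18x + 14)/(√(x²+18x + 14)+x) → 18/2 = 9.
Limit = 9.

Final answer: 9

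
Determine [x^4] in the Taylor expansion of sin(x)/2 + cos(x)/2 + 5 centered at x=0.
Expand to order 4: sin(x)/2 + cos(x)/2 + 5 = x^4/48 - x^3/12 - x^2/4 + x/2 + 11/2 + O(x^5).
The coefficient of x^4 is 1/48.

Final answer: 1/48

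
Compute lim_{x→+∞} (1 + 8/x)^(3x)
As x → +∞: write (1 + 8/x)^(3x) = ((1 + 8/x)^x)^3 → (e^8)^3 = e^24.
Limit = e^(24).

Final answer: e^(24)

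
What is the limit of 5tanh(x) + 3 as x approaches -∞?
Evaluate the dominant behaviour as x → -∞; each term tends to a finite value or vanishes.
Limit = -2.

Final answer: -2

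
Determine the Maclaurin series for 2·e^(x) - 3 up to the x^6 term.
x^6/360 + x^5/60 + x^4/12 + x^3/3 + x^2 + 2·x - 1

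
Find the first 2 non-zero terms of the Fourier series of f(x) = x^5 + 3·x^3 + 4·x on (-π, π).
(-34·π^2 + 2·π^4 + 212)·sin(x) + (-π^4 - 7 + 2·π^2)·sin(2·x)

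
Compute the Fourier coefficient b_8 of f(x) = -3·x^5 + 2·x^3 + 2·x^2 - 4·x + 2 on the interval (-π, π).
b_8 = (1/π) ∫_{-π}^{π} f(x)·sin(8x) dx.
Evaluate the integral (use parity and integration by parts as needed): b_8 = -47·π^2/64 + 2189/2048 + 3·π^4/4.

Final answer: -47·π^2/64 + 2189/2048 + 3·π^4/4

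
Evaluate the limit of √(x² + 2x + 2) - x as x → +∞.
This is an ∞ − ∞ indeterminate form.
Multiply and divide by the conjugate √(x²+2x + 2) + x; the x² terms cancel, leaving (2x + 2)/(√(x²+2x + 2)+x) → 2/2 = 1.
Limit = 1.

Final answer: 1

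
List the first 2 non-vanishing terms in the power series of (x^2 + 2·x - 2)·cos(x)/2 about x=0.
x - 1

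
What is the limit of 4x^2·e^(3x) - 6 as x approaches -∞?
The product is a 0·∞ indeterminate form at x → -∞.
Rewrite the product as 4x^2 / e^(-3x) (an ∞/∞ form) and apply L'Hôpital, or use the standard hierarchy e^(3|x|) ≫ |x^2| as x → -∞.
The indeterminate product → 0, so the limit = -6.

Final answer: -6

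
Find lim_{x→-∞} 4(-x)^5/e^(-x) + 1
The quotient is an ∞/∞ indeterminate form as x → -∞.
Compare growth rates of the dominant terms (exponentials ≫ polynomials ≫ logarithms), or apply L'Hôpital's rule; the quotient → 0.
Adding the constant: 0 + 1 = 1. Limit = 1.

Final answer: 1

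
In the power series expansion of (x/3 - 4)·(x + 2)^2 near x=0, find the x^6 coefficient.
Expand to order 6: (x/3 - 4)·(x + 2)^2 = x^3/3 - 8·x^2/3 - 44·x/3 - 16 + O(x^7).
The coefficient of x^6 is 0.

Final answer: 0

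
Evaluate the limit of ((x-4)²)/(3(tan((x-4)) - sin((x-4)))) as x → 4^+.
Both numerator and denominator → 0 as x → 4^+; this is a 0/0 indeterminate form.
Expand each to leading order near x = 4: numerator ~ (x - 4)^2, denominator ~ 3·(x - 4)^3/2.
The limit of the ratio is ∞.

Final answer: ∞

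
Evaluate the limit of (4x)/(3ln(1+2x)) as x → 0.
Both numerator and denominator → 0 as x → 0; this is a 0/0 indeterminate form.
Expand each to leading order near x = 0: numerator ~ 4·x, denominator ~ 6·x.
The limit of the ratio is 2/3.

Final answer: 2/3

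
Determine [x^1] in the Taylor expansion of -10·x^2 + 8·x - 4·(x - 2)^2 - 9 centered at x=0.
Expand to order 1: -10·x^2 + 8·x - 4·(x - 2)^2 - 9 = 24·x - 25 + O(x^2).
The coefficient of x^1 is 24.

Final answer: 24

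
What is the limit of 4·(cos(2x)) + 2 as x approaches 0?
Direct substitution at x = 0 gives 6.

Final answer: 6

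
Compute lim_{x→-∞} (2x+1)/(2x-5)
Evaluate the dominant behaviour as x → -∞; each term tends to a finite value or vanishes.
Limit = 1.

Final answer: 1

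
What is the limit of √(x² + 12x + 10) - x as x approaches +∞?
This is an ∞ − ∞ indeterminate form.
Multiply and divide by the conjugate √(x²+12x + 10) + x; the x² terms cancel, leaving (12x + 10)/(√(x²+12x + 10)+x) → 12/2 = 6.
Limit = 6.

Final answer: 6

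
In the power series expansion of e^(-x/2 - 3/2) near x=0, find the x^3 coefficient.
Expand to order 3: e^(-x/2 - 3/2) = -x^3·e^(-3/2)/48 + x^2·e^(-3/2)/8 - x·e^(-3/2)/2 + e^(-3/2) + O(x^4).
The coefficient of x^3 is -e^(-3/2)/48.

Final answer: -e^(-3/2)/48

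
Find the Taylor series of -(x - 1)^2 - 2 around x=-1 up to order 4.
-6 + 4·(x + 1) - (x + 1)^2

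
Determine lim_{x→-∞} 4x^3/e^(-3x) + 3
The quotient is an ∞/∞ indeterminate form as x → -∞.
Compare growth rates of the dominant terms (exponentials ≫ polynomials ≫ logarithms), or apply L'Hôpital's rule; the quotient → 0.
Adding the constant: 0 + 3 = 3. Limit = 3.

Final answer: 3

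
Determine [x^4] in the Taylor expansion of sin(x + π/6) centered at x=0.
Expand to order 4: sin(x + π/6) = x^4/48 - √(3)·x^3/12 - x^2/4 + √(3)·x/2 + 1/2 + O(x^5).
The coefficient of x^4 is 1/48.

Final answer: 1/48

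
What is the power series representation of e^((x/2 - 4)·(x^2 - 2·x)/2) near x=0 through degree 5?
-511·x^5/120 - 125·x^4/24 + 11·x^3/12 + 11·x^2/2 + 4·x + 1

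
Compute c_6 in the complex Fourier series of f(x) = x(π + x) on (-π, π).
Compute the real Fourier coefficients first: a_6 = 1/9, b_6 = -π/3.
Then c_6 = (a_6 − i·b_6)/2 = 1/18 + i·π/6.

Final answer: 1/18 + i·π/6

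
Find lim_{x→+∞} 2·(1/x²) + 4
Evaluate the dominant behaviour as x → +∞; each term tends to a finite value or vanishes.
Limit = 4.

Final answer: 4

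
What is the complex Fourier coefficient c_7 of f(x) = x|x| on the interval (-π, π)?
Compute the real Fourier coefficients first: a_7 = 0, b_7 = (-8 + 98·π^2)/(343·π).
Then c_7 = (a_7 − i·b_7)/2 = -i·π/7 + 4·i/(343·π).

Final answer: -i·π/7 + 4·i/(343·π)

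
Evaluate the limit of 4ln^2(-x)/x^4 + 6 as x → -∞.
The quotient is an ∞/∞ indeterminate form as x → -∞.
Compare growth rates of the dominant terms (exponentials ≫ polynomials ≫ logarithms), or apply L'Hôpital's rule; the quotient → 0.
Adding the constant: 0 + 6 = 6. Limit = 6.

Final answer: 6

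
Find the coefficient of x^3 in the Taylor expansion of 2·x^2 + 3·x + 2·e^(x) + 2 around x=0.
Expand to order 3: 2·x^2 + 3·x + 2·e^(x) + 2 = x^3/3 + 3·x^2 + 5·x + 4 + O(x^4).
The coefficient of x^3 is 1/3.

Final answer: 1/3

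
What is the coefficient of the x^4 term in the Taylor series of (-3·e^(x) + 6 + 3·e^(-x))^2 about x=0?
Expand to order 4: (-3·e^(x) + 6 + 3·e^(-x))^2 = 12·x^4 - 12·x^3 + 36·x^2 - 72·x + 36 + O(x^5).
The coefficient of x^4 is 12.

Final answer: 12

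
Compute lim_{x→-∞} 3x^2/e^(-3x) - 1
The quotient is an ∞/∞ indeterminate form as x → -∞.
Compare growth rates of the dominant terms (exponentials ≫ polynomials ≫ logarithms), or apply L'Hôpital's rule; the quotient → 0.
Adding the constant: 0 - 1 = -1. Limit = -1.

Final answer: -1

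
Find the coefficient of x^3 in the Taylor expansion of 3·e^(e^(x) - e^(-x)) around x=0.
Expand to order 3: 3·e^(e^(x) - e^(-x)) = 5·x^3 + 6·x^2 + 6·x + 3 + O(x^4).
The coefficient of x^3 is 5.

Final answer: 5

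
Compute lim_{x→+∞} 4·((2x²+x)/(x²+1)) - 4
Evaluate the dominant behaviour as x → +∞; each term tends to a finite value or vanishes.
Limit = 4.

Final answer: 4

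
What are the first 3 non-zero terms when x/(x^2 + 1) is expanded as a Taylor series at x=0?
x^5 - x^3 + x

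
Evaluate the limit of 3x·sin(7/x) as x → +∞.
As x → +∞: let u = 7/x → 0⁺; then 3·x·sin(7/x) = 3·7·sin(u)/u → 3·7·1 = 21.
Limit = 21.

Final answer: 21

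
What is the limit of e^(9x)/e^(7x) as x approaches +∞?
This is an ∞/∞ indeterminate form as x → +∞.
Rewrite e^(9x)/e^(7x) = e^((9−7)x) = e^(2x); the exponent coefficient is 2 > 0 so e^(2x) → ∞.
Limit = ∞.

Final answer: ∞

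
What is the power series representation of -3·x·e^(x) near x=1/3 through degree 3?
-e^(1/3) - 4·e^(1/3)·(x - 1/3) - 7·e^(1/3)·(x - 1/3)^2/2 - 5·e^(1/3)·(x - 1/3)^3/3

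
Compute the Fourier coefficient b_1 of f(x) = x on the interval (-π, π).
b_1 = (1/π) ∫_{-π}^{π} f(x)·sin(1x) dx.
Evaluate the integral (use parity and integration by parts as needed): b_1 = 2.

Final answer: 2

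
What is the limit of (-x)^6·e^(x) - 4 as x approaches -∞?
The product is a 0·∞ indeterminate form at x → -∞.
Rewrite the product as (-x)^6 / e^(-x) (an ∞/∞ form) and apply L'Hôpital, or use the standard hierarchy e^(|x|) ≫ |(-x)^6| as x → -∞.
The indeterminate product → 0, so the limit = -4.

Final answer: -4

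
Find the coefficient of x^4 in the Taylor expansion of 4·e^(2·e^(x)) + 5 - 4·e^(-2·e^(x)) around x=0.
Expand to order 4: 4·e^(2·e^(x)) + 5 - 4·e^(-2·e^(x)) = x^4·(e^(-2) + 47·e^(2)/3) + x^3·(-4·e^(-2)/3 + 44·e^(2)/3) + x^2·(-4·e^(-2) + 12·e^(2)) + x·(8·e^(-2) + 8·e^(2)) - 4·e^(-2) + 5 + 4·e^(2) + O(x^5).
The coefficient of x^4 is e^(-2) + 47·e^(2)/3.

Final answer: e^(-2) + 47·e^(2)/3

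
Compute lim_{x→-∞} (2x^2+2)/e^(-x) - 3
The quotient is an ∞/∞ indeterminate form as x → -∞.
Compare growth rates of the dominant terms (exponentials ≫ polynomials ≫ logarithms), or apply L'Hôpital's rule; the quotient → 0.
Adding the constant: 0 - 3 = -3. Limit = -3.

Final answer: -3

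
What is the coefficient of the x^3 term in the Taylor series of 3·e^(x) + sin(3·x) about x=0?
Expand to order 3: 3·e^(x) + sin(3·x) = -4·x^3 + 3·x^2/2 + 6·x + 3 + O(x^4).
The coefficient of x^3 is -4.

Final answer: -4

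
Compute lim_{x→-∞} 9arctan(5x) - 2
Evaluate the dominant behaviour as x → -∞; each term tends to a finite value or vanishes.
Limit = -9·π/2 - 2.

Final answer: -9·π/2 - 2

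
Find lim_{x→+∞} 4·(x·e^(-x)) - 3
Evaluate the dominant behaviour as x → +∞; each term tends to a finite value or vanishes.
Limit = -3.

Final answer: -3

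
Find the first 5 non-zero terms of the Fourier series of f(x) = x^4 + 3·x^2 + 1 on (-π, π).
(36 - 8·π^2)·cos(x) + 2·π^2·cos(2·x) + (-8·π^2/9 - 20/27)·cos(3·x) + (9/16 + π^2/2)·cos(4·x) + 1 + π^2 + π^4/5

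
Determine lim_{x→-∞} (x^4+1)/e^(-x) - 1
The quotient is an ∞/∞ indeterminate form as x → -∞.
Compare growth rates of the dominant terms (exponentials ≫ polynomials ≫ logarithms), or apply L'Hôpital's rule; the quotient → 0.
Adding the constant: 0 - 1 = -1. Limit = -1.

Final answer: -1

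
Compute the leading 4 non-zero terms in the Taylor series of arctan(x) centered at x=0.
-x^7/7 + x^5/5 - x^3/3 + x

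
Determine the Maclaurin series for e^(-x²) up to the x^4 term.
x^4/2 - x^2 + 1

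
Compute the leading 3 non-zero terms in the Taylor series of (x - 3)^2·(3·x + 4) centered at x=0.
-14·x^2 + 3·x + 36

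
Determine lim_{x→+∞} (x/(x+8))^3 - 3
As x → +∞: x/(x+8) = 1/(1 + 8/x) → 1, and the 3rd power of a limit-1 base also → 1; with the additive constant, 1 - 3 = -2.
Limit = -2.

Final answer: -2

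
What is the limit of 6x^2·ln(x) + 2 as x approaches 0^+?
The product is a 0·∞ indeterminate form at x → 0⁺.
Rewrite the product as 6·ln(x) / x^(-2) and apply L'Hôpital, or use the standard hierarchy x^(-2) ≫ |ln x| as x → 0⁺.
The indeterminate product → 0, so the limit = 2.

Final answer: 2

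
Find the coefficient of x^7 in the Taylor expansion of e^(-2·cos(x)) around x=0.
Expand to order 7: e^(-2·cos(x)) = 31·x^6·e^(-2)/360 + 5·x^4·e^(-2)/12 + x^2·e^(-2) + e^(-2) + O(x^8).
The coefficient of x^7 is 0.

Final answer: 0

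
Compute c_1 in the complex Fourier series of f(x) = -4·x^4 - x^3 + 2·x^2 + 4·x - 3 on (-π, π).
Compute the real Fourier coefficients first: a_1 = -200 + 32·π^2, b_1 = 20 - 2·π^2.
Then c_1 = (a_1 − i·b_1)/2 = -100 + 16·π^2 - 10·i + i·π^2.

Final answer: -100 + 16·π^2 - 10·i + i·π^2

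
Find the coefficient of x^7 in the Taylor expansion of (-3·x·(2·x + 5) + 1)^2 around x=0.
Expand to order 7: (-3·x·(2·x + 5) + 1)^2 = 36·x^4 + 180·x^3 + 213·x^2 - 30·x + 1 + O(x^8).
The coefficient of x^7 is 0.

Final answer: 0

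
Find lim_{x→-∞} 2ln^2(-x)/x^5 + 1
The quotient is an ∞/∞ indeterminate form as x → -∞.
Compare growth rates of the dominant terms (exponentials ≫ polynomials ≫ logarithms), or apply L'Hôpital's rule; the quotient → 0.
Adding the constant: 0 + 1 = 1. Limit = 1.

Final answer: 1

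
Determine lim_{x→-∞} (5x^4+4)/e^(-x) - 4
The quotient is an ∞/∞ indeterminate form as x → -∞.
Compare growth rates of the dominant terms (exponentials ≫ polynomials ≫ logarithms), or apply L'Hôpital's rule; the quotient → 0.
Adding the constant: 0 - 4 = -4. Limit = -4.

Final answer: -4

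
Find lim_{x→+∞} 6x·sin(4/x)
As x → +∞: let u = 4/x → 0⁺; then 6·x·sin(4/x) = 6·4·sin(u)/u → 6·4·1 = 24.
Limit = 24.

Final answer: 24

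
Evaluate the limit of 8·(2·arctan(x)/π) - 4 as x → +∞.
Evaluate the dominant behaviour as x → +∞; each term tends to a finite value or vanishes.
Limit = 4.

Final answer: 4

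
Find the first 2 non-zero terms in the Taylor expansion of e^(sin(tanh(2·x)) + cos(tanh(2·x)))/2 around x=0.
e·x + e/2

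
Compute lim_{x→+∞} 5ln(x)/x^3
This is an ∞/∞ indeterminate form as x → +∞.
The polynomial denominator x^3 dominates the logarithmic numerator (any positive power of x ≫ ln(x) as x → ∞), so the quotient → 0.
Limit = 0.

Final answer: 0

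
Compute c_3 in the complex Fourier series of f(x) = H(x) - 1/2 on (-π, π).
Compute the real Fourier coefficients first: a_3 = 0, b_3 = 2/(3·π).
Then c_3 = (a_3 − i·b_3)/2 = -i/(3·π).

Final answer: -i/(3·π)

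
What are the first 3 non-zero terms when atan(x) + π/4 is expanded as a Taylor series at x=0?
-x^3/3 + x + π/4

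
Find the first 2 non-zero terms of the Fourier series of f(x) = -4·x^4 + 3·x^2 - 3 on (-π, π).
(-204 + 32·π^2)·cos(x) - 4·π^4/5 - 3 + π^2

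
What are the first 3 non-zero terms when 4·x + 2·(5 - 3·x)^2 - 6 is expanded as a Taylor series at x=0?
18·x^2 - 56·x + 44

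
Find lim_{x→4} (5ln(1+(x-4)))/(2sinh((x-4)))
Both numerator and denominator → 0 as x → 4; this is a 0/0 indeterminate form.
Expand each to leading order near x = 4: numerator ~ 5·(x - 4), denominator ~ 2·(x - 4).
The limit of the ratio is 5/2.

Final answer: 5/2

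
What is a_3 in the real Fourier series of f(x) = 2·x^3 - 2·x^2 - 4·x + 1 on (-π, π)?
a_3 = (1/π) ∫_{-π}^{π} f(x)·cos(3x) dx.
Evaluate the integral (use parity and integration by parts as needed): a_3 = 8/9.

Final answer: 8/9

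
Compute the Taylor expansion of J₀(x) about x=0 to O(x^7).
-x^6/2304 + x^4/64 - x^2/4 + 1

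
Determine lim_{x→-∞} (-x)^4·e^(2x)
This is a 0·∞ indeterminate form at x → -∞.
Rewrite the product as (-x)^4 / e^(-2x) (an ∞/∞ form) and apply L'Hôpital, or use the standard hierarchy e^(2|x|) ≫ |(-x)^4| as x → -∞.
The indeterminate product → 0, so the limit = 0.

Final answer: 0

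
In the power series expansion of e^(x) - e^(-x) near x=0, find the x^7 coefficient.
Expand to order 7: e^(x) - e^(-x) = x^7/2520 + x^5/60 + x^3/3 + 2·x + O(x^8).
The coefficient of x^7 is 1/2520.

Final answer: 1/2520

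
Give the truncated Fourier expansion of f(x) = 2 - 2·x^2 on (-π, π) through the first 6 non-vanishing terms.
8·cos(x) - 2·cos(2·x) + 8·cos(3·x)/9 - cos(4·x)/2 + 8·cos(5·x)/25 - 2·π^2/3 + 2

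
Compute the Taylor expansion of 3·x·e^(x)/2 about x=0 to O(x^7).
x^6/80 + x^5/16 + x^4/4 + 3·x^3/4 + 3·x^2/2 + 3·x/2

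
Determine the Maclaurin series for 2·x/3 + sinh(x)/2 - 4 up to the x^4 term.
x^3/12 + 7·x/6 - 4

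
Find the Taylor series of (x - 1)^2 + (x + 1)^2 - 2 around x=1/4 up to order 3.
1/8 + (x - 1/4) + 2·(x - 1/4)^2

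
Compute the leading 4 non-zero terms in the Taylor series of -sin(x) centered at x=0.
x^7/5040 - x^5/120 + x^3/6 - x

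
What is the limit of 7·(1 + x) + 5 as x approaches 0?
Direct substitution at x = 0 gives 12.

Final answer: 12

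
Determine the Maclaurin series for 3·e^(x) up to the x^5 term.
x^5/40 + x^4/8 + x^3/2 + 3·x^2/2 + 3·x + 3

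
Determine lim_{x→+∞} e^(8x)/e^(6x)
This is an ∞/∞ indeterminate form as x → +∞.
Rewrite e^(8x)/e^(6x) = e^((8−6)x) = e^(2x); the exponent coefficient is 2 > 0 so e^(2x) → ∞.
Limit = ∞.

Final answer: ∞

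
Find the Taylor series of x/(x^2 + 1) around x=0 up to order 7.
-x^7 + x^5 - x^3 + x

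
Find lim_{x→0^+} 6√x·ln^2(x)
This is a 0·∞ indeterminate form at x → 0⁺.
Rewrite the product as 6·ln^2(x) / x^(-1/2) and apply L'Hôpital, or use the standard hierarchy x^(-1/2) ≫ |ln x|^2 as x → 0⁺.
The indeterminate product → 0, so the limit = 0.

Final answer: 0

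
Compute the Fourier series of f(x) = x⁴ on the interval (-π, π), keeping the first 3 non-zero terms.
(48 - 8·π^2)·cos(x) + (-3 + 2·π^2)·cos(2·x) + π^4/5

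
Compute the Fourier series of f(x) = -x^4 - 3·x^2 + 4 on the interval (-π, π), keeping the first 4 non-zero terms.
(-36 + 8·π^2)·cos(x) - 2·π^2·cos(2·x) + (20/27 + 8·π^2/9)·cos(3·x) - π^4/5 - π^2 + 4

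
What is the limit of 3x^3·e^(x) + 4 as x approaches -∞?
The product is a 0·∞ indeterminate form at x → -∞.
Rewrite the product as 3x^3 / e^(-x) (an ∞/∞ form) and apply L'Hôpital, or use the standard hierarchy e^(|x|) ≫ |x^3| as x → -∞.
The indeterminate product → 0, so the limit = 4.

Final answer: 4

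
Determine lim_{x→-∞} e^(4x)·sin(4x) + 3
Evaluate the dominant behaviour as x → -∞; each term tends to a finite value or vanishes.
Limit = 3.

Final answer: 3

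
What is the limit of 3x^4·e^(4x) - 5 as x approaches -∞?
The product is a 0·∞ indeterminate form at x → -∞.
Rewrite the product as 3x^4 / e^(-4x) (an ∞/∞ form) and apply L'Hôpital, or use the standard hierarchy e^(4|x|) ≫ |x^4| as x → -∞.
The indeterminate product → 0, so the limit = -5.

Final answer: -5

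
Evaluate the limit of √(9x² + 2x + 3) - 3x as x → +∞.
As x → +∞: multiply by the conjugate to get (2x+3)/(√(9x²+2x+3)+3x); the denominator ~ 6x, so the limit is 2/6 = 1/3.
Limit = 1/3.

Final answer: 1/3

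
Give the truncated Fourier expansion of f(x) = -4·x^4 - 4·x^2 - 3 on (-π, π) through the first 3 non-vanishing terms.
(-176 + 32·π^2)·cos(x) + (8 - 8·π^2)·cos(2·x) - 4·π^4/5 - 4·π^2/3 - 3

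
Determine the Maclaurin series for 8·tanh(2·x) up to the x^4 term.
-64·x^3/3 + 16·x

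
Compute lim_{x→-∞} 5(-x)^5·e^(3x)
This is a 0·∞ indeterminate form at x → -∞.
Rewrite the product as 5(-x)^5 / e^(-3x) (an ∞/∞ form) and apply L'Hôpital, or use the standard hierarchy e^(3|x|) ≫ |(-x)^5| as x → -∞.
The indeterminate product → 0, so the limit = 0.

Final answer: 0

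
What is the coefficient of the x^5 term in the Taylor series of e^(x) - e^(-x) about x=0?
Expand to order 5: e^(x) - e^(-x) = x^5/60 + x^3/3 + 2·x + O(x^6).
The coefficient of x^5 is 1/60.

Final answer: 1/60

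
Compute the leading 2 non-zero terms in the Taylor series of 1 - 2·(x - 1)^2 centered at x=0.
4·x - 1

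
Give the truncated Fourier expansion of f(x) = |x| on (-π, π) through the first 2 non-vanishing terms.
-4·cos(x)/π + π/2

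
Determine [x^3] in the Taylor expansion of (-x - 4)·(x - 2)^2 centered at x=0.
Expand to order 3: (-x - 4)·(x - 2)^2 = -x^3 + 12·x - 16 + O(x^4).
The coefficient of x^3 is -1.

Final answer: -1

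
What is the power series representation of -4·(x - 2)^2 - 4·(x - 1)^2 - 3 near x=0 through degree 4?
-8·x^2 + 24·x - 23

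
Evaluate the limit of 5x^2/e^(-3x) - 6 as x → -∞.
The quotient is an ∞/∞ indeterminate form as x → -∞.
Compare growth rates of the dominant terms (exponentials ≫ polynomials ≫ logarithms), or apply L'Hôpital's rule; the quotient → 0.
Adding the constant: 0 - 6 = -6. Limit = -6.

Final answer: -6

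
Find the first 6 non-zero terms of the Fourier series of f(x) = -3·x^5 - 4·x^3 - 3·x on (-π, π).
(-678 - 6·π^4 + 112·π^2)·sin(x) + (-11·π^2 + 39/2 + 3·π^4)·sin(2·x) + (-2·π^4 - 86/27 + 16·π^2/9)·sin(3·x) + (π^2/8 + 93/64 + 3·π^4/2)·sin(4·x) + (-6·π^4/5 - 16·π^2/25 - 654/625)·sin(5·x) + (47/54 + 7·π^2/9 + π^4)·sin(6·x)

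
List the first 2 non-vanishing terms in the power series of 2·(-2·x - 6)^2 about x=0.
48·x + 72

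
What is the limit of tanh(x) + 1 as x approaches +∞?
Evaluate the dominant behaviour as x → +∞; each term tends to a finite value or vanishes.
Limit = 2.

Final answer: 2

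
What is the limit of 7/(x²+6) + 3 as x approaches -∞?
Evaluate the dominant behaviour as x → -∞; each term tends to a finite value or vanishes.
Limit = 3.

Final answer: 3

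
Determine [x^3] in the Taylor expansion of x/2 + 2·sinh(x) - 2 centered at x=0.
Expand to order 3: x/2 + 2·sinh(x) - 2 = x^3/3 + 5·x/2 - 2 + O(x^4).
The coefficient of x^3 is 1/3.

Final answer: 1/3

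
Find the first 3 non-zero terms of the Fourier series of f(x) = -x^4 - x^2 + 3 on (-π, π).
(-44 + 8·π^2)·cos(x) + (2 - 2·π^2)·cos(2·x) - π^4/5 - π^2/3 + 3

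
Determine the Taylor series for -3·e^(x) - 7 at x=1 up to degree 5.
-3·e - 7 - 3·e·(x - 1) - 3·e·(x - 1)^2/2 - e·(x - 1)^3/2 - e·(x - 1)^4/8 - e·(x - 1)^5/40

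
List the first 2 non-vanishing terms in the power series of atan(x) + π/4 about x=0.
x + π/4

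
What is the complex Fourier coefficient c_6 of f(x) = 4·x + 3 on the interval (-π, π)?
Compute the real Fourier coefficients first: a_6 = 0, b_6 = -4/3.
Then c_6 = (a_6 − i·b_6)/2 = 2·i/3.

Final answer: 2·i/3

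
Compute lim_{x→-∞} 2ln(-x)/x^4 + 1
The quotient is an ∞/∞ indeterminate form as x → -∞.
Compare growth rates of the dominant terms (exponentials ≫ polynomials ≫ logarithms), or apply L'Hôpital's rule; the quotient → 0.
Adding the constant: 0 + 1 = 1. Limit = 1.

Final answer: 1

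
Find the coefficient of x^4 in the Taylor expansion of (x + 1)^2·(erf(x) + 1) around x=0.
Expand to order 4: (x + 1)^2·(erf(x) + 1) = -4·x^4/(3·√(π)) + 4·x^3/(3·√(π)) + x^2·(1 + 4/√(π)) + x·(2/√(π) + 2) + 1 + O(x^5).
The coefficient of x^4 is -4/(3·√(π)).

Final answer: -4/(3·√(π))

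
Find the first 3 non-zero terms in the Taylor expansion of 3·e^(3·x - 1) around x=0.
27·x^2·e^(-1)/2 + 9·x·e^(-1) + 3·e^(-1)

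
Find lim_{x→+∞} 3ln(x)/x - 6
The quotient is an ∞/∞ indeterminate form as x → +∞.
The polynomial denominator x dominates the logarithmic numerator (any positive power of x ≫ ln(x) as x → ∞), so the quotient → 0.
Adding the constant: 0 - 6 = -6. Limit = -6.

Final answer: -6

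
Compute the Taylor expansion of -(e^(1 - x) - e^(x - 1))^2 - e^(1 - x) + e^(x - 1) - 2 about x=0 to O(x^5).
x^4·(-(e - e^(-1))^2·(-e^(-1)/(12·(e - e^(-1))) + e/(12·(e - e^(-1))) + (-e^(-1)/(2·(e - e^(-1))) + e/(2·(e - e^(-1))))^2 + 2·(-e/(e - e^(-1)) - e^(-1)/(e - e^(-1)))·(-e/(6·(e - e^(-1))) - e^(-1)/(6·(e - e^(-1))))) - e/24 + e^(-1)/24) + x^3·(e^(-1)/6 + e/6 - (e - e^(-1))^2·(2·(-e/(e - e^(-1)) - e^(-1)/(e - e^(-1)))·(-e^(-1)/(2·(e - e^(-1))) + e/(2·(e - e^(-1)))) - e/(3·(e - e^(-1))) - e^(-1)/(3·(e - e^(-1))))) + x^2·(-(e - e^(-1))^2·(-e^(-1)/(e - e^(-1)) + e/(e - e^(-1)) + (-e/(e - e^(-1)) - e^(-1)/(e - e^(-1)))^2) - e/2 + e^(-1)/2) + x·(e^(-1) + e - (e - e^(-1))^2·(-2·e/(e - e^(-1)) - 2·e^(-1)/(e - e^(-1)))) - (e - e^(-1))^2 - e - 2 + e^(-1)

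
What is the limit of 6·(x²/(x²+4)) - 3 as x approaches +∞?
Evaluate the dominant behaviour as x → +∞; each term tends to a finite value or vanishes.
Limit = 3.

Final answer: 3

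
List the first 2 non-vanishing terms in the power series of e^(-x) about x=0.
1 - x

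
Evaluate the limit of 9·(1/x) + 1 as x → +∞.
Evaluate the dominant behaviour as x → +∞; each term tends to a finite value or vanishes.
Limit = 1.

Final answer: 1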